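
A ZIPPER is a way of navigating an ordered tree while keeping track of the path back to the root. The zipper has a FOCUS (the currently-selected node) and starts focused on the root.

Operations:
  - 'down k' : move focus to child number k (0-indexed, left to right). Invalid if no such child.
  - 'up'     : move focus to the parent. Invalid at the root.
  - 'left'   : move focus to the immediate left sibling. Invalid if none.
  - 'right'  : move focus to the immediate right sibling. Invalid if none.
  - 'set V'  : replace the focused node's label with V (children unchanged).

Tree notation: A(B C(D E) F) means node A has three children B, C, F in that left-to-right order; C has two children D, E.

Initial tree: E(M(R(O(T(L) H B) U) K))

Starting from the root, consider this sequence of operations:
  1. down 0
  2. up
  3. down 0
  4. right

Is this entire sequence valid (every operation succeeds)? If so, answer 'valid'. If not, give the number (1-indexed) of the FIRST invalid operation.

Answer: 4

Derivation:
Step 1 (down 0): focus=M path=0 depth=1 children=['R', 'K'] left=[] right=[] parent=E
Step 2 (up): focus=E path=root depth=0 children=['M'] (at root)
Step 3 (down 0): focus=M path=0 depth=1 children=['R', 'K'] left=[] right=[] parent=E
Step 4 (right): INVALID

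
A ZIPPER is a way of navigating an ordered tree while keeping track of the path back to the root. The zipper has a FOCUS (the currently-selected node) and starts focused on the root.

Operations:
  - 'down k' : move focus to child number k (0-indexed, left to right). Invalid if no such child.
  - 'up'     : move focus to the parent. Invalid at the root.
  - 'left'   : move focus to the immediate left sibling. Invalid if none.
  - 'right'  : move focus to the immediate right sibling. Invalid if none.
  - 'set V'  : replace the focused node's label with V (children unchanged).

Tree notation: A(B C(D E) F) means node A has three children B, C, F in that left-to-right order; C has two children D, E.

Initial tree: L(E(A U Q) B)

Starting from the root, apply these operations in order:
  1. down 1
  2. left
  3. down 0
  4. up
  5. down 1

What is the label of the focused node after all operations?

Step 1 (down 1): focus=B path=1 depth=1 children=[] left=['E'] right=[] parent=L
Step 2 (left): focus=E path=0 depth=1 children=['A', 'U', 'Q'] left=[] right=['B'] parent=L
Step 3 (down 0): focus=A path=0/0 depth=2 children=[] left=[] right=['U', 'Q'] parent=E
Step 4 (up): focus=E path=0 depth=1 children=['A', 'U', 'Q'] left=[] right=['B'] parent=L
Step 5 (down 1): focus=U path=0/1 depth=2 children=[] left=['A'] right=['Q'] parent=E

Answer: U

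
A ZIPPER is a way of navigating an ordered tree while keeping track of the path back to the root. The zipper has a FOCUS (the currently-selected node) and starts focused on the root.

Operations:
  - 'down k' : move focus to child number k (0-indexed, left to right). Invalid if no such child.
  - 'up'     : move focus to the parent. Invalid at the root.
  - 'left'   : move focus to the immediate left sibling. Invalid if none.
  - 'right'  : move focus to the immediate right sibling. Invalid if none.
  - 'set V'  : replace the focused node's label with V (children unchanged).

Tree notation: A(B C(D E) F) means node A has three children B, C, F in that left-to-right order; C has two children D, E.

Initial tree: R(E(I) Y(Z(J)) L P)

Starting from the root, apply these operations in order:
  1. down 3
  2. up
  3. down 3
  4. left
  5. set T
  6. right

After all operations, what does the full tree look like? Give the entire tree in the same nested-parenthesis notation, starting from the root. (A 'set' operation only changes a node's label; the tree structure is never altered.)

Step 1 (down 3): focus=P path=3 depth=1 children=[] left=['E', 'Y', 'L'] right=[] parent=R
Step 2 (up): focus=R path=root depth=0 children=['E', 'Y', 'L', 'P'] (at root)
Step 3 (down 3): focus=P path=3 depth=1 children=[] left=['E', 'Y', 'L'] right=[] parent=R
Step 4 (left): focus=L path=2 depth=1 children=[] left=['E', 'Y'] right=['P'] parent=R
Step 5 (set T): focus=T path=2 depth=1 children=[] left=['E', 'Y'] right=['P'] parent=R
Step 6 (right): focus=P path=3 depth=1 children=[] left=['E', 'Y', 'T'] right=[] parent=R

Answer: R(E(I) Y(Z(J)) T P)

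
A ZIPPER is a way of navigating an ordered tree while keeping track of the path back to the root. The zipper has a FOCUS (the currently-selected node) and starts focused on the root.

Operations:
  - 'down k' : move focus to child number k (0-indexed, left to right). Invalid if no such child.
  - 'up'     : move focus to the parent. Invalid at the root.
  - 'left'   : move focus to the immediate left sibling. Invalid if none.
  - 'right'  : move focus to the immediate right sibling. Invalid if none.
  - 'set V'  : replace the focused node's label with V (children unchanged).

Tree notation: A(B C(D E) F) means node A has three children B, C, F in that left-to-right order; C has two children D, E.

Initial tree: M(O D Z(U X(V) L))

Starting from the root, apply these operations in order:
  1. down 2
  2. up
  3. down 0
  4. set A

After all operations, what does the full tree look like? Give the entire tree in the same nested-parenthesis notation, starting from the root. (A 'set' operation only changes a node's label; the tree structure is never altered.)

Answer: M(A D Z(U X(V) L))

Derivation:
Step 1 (down 2): focus=Z path=2 depth=1 children=['U', 'X', 'L'] left=['O', 'D'] right=[] parent=M
Step 2 (up): focus=M path=root depth=0 children=['O', 'D', 'Z'] (at root)
Step 3 (down 0): focus=O path=0 depth=1 children=[] left=[] right=['D', 'Z'] parent=M
Step 4 (set A): focus=A path=0 depth=1 children=[] left=[] right=['D', 'Z'] parent=M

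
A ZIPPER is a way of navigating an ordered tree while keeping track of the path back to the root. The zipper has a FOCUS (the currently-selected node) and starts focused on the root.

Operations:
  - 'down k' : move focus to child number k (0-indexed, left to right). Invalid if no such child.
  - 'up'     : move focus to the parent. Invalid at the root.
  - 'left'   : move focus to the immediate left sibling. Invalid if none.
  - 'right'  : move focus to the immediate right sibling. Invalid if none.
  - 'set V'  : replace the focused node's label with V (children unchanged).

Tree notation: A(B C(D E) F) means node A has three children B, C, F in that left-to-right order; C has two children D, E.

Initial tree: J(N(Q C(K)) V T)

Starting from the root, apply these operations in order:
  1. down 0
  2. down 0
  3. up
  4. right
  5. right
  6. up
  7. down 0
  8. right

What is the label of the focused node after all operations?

Answer: V

Derivation:
Step 1 (down 0): focus=N path=0 depth=1 children=['Q', 'C'] left=[] right=['V', 'T'] parent=J
Step 2 (down 0): focus=Q path=0/0 depth=2 children=[] left=[] right=['C'] parent=N
Step 3 (up): focus=N path=0 depth=1 children=['Q', 'C'] left=[] right=['V', 'T'] parent=J
Step 4 (right): focus=V path=1 depth=1 children=[] left=['N'] right=['T'] parent=J
Step 5 (right): focus=T path=2 depth=1 children=[] left=['N', 'V'] right=[] parent=J
Step 6 (up): focus=J path=root depth=0 children=['N', 'V', 'T'] (at root)
Step 7 (down 0): focus=N path=0 depth=1 children=['Q', 'C'] left=[] right=['V', 'T'] parent=J
Step 8 (right): focus=V path=1 depth=1 children=[] left=['N'] right=['T'] parent=J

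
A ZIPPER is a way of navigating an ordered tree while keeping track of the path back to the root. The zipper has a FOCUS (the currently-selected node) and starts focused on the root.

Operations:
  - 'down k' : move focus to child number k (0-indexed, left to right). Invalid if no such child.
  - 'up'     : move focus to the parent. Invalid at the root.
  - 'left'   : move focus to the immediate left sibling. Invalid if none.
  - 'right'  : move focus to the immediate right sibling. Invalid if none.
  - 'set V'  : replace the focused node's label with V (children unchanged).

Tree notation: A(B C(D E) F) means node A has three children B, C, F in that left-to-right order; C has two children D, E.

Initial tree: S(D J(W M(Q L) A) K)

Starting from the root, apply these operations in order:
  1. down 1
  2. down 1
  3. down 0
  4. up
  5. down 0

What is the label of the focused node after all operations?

Step 1 (down 1): focus=J path=1 depth=1 children=['W', 'M', 'A'] left=['D'] right=['K'] parent=S
Step 2 (down 1): focus=M path=1/1 depth=2 children=['Q', 'L'] left=['W'] right=['A'] parent=J
Step 3 (down 0): focus=Q path=1/1/0 depth=3 children=[] left=[] right=['L'] parent=M
Step 4 (up): focus=M path=1/1 depth=2 children=['Q', 'L'] left=['W'] right=['A'] parent=J
Step 5 (down 0): focus=Q path=1/1/0 depth=3 children=[] left=[] right=['L'] parent=M

Answer: Q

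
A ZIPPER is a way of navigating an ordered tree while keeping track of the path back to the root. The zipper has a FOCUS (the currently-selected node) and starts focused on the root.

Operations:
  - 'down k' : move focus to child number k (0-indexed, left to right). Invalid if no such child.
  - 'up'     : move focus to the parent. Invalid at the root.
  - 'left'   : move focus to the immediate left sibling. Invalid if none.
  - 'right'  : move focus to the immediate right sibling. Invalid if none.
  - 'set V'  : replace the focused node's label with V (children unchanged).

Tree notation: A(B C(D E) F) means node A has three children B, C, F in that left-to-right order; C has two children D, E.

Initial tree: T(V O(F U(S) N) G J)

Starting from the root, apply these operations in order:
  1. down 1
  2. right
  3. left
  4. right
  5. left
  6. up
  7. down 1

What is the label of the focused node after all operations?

Step 1 (down 1): focus=O path=1 depth=1 children=['F', 'U', 'N'] left=['V'] right=['G', 'J'] parent=T
Step 2 (right): focus=G path=2 depth=1 children=[] left=['V', 'O'] right=['J'] parent=T
Step 3 (left): focus=O path=1 depth=1 children=['F', 'U', 'N'] left=['V'] right=['G', 'J'] parent=T
Step 4 (right): focus=G path=2 depth=1 children=[] left=['V', 'O'] right=['J'] parent=T
Step 5 (left): focus=O path=1 depth=1 children=['F', 'U', 'N'] left=['V'] right=['G', 'J'] parent=T
Step 6 (up): focus=T path=root depth=0 children=['V', 'O', 'G', 'J'] (at root)
Step 7 (down 1): focus=O path=1 depth=1 children=['F', 'U', 'N'] left=['V'] right=['G', 'J'] parent=T

Answer: O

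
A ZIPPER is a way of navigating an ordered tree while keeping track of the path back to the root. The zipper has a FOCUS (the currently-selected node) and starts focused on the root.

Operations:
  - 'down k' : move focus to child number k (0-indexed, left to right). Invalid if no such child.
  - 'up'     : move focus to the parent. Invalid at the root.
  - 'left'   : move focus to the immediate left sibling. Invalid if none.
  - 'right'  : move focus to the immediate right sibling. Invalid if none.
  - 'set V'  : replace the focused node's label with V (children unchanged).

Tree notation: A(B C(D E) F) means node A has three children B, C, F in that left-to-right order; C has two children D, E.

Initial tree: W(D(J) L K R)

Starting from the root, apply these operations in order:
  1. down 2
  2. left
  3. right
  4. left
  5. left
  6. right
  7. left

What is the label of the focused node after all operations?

Answer: D

Derivation:
Step 1 (down 2): focus=K path=2 depth=1 children=[] left=['D', 'L'] right=['R'] parent=W
Step 2 (left): focus=L path=1 depth=1 children=[] left=['D'] right=['K', 'R'] parent=W
Step 3 (right): focus=K path=2 depth=1 children=[] left=['D', 'L'] right=['R'] parent=W
Step 4 (left): focus=L path=1 depth=1 children=[] left=['D'] right=['K', 'R'] parent=W
Step 5 (left): focus=D path=0 depth=1 children=['J'] left=[] right=['L', 'K', 'R'] parent=W
Step 6 (right): focus=L path=1 depth=1 children=[] left=['D'] right=['K', 'R'] parent=W
Step 7 (left): focus=D path=0 depth=1 children=['J'] left=[] right=['L', 'K', 'R'] parent=W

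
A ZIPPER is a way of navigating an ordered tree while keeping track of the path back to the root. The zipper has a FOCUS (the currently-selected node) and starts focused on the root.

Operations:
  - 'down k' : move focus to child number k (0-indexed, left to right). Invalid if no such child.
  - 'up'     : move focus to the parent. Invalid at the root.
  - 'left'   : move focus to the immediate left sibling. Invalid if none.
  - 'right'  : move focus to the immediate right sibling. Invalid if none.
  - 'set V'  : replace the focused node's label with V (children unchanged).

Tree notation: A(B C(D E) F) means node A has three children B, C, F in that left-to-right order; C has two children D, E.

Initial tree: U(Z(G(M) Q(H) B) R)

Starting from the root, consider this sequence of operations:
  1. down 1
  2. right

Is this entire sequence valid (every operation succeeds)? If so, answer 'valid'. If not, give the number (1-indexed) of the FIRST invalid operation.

Step 1 (down 1): focus=R path=1 depth=1 children=[] left=['Z'] right=[] parent=U
Step 2 (right): INVALID

Answer: 2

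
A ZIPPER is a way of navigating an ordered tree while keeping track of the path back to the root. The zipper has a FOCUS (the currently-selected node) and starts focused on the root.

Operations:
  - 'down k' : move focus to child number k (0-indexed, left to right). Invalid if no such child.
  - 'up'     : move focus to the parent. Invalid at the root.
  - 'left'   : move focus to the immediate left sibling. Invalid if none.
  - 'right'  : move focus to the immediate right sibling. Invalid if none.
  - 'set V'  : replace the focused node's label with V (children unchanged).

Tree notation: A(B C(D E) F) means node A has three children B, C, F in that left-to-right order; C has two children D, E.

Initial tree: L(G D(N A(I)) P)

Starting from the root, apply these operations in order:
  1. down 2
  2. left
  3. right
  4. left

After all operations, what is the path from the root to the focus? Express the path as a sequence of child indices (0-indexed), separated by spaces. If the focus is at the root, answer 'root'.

Answer: 1

Derivation:
Step 1 (down 2): focus=P path=2 depth=1 children=[] left=['G', 'D'] right=[] parent=L
Step 2 (left): focus=D path=1 depth=1 children=['N', 'A'] left=['G'] right=['P'] parent=L
Step 3 (right): focus=P path=2 depth=1 children=[] left=['G', 'D'] right=[] parent=L
Step 4 (left): focus=D path=1 depth=1 children=['N', 'A'] left=['G'] right=['P'] parent=L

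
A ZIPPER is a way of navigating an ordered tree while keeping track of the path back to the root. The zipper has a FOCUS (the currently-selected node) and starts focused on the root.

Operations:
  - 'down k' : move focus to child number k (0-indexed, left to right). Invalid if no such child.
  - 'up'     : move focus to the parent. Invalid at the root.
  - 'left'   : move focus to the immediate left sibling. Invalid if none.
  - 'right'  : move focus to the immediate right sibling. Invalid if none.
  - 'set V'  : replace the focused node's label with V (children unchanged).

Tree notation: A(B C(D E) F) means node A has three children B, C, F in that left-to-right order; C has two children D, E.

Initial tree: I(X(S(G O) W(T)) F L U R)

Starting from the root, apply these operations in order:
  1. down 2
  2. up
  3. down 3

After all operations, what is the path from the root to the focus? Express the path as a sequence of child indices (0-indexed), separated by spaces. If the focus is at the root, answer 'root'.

Answer: 3

Derivation:
Step 1 (down 2): focus=L path=2 depth=1 children=[] left=['X', 'F'] right=['U', 'R'] parent=I
Step 2 (up): focus=I path=root depth=0 children=['X', 'F', 'L', 'U', 'R'] (at root)
Step 3 (down 3): focus=U path=3 depth=1 children=[] left=['X', 'F', 'L'] right=['R'] parent=I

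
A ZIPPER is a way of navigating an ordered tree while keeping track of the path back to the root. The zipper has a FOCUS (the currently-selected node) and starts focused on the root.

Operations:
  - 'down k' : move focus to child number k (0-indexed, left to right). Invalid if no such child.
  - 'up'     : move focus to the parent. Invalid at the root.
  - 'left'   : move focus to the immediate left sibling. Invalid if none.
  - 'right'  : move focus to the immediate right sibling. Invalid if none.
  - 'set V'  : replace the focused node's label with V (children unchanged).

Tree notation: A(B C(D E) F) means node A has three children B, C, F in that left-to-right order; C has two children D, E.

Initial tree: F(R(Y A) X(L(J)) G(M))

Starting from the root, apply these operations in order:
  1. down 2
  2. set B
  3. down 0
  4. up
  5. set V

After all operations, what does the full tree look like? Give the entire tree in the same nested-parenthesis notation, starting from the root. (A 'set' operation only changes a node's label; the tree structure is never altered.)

Answer: F(R(Y A) X(L(J)) V(M))

Derivation:
Step 1 (down 2): focus=G path=2 depth=1 children=['M'] left=['R', 'X'] right=[] parent=F
Step 2 (set B): focus=B path=2 depth=1 children=['M'] left=['R', 'X'] right=[] parent=F
Step 3 (down 0): focus=M path=2/0 depth=2 children=[] left=[] right=[] parent=B
Step 4 (up): focus=B path=2 depth=1 children=['M'] left=['R', 'X'] right=[] parent=F
Step 5 (set V): focus=V path=2 depth=1 children=['M'] left=['R', 'X'] right=[] parent=F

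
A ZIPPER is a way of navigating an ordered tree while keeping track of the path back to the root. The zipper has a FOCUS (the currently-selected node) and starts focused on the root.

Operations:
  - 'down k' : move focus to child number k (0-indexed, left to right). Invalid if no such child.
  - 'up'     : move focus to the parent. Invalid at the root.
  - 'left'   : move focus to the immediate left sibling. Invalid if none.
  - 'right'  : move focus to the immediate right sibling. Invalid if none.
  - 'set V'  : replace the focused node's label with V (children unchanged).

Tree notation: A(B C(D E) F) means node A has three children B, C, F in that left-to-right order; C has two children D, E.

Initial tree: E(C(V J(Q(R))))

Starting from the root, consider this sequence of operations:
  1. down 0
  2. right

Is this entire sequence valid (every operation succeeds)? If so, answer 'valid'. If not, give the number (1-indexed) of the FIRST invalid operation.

Step 1 (down 0): focus=C path=0 depth=1 children=['V', 'J'] left=[] right=[] parent=E
Step 2 (right): INVALID

Answer: 2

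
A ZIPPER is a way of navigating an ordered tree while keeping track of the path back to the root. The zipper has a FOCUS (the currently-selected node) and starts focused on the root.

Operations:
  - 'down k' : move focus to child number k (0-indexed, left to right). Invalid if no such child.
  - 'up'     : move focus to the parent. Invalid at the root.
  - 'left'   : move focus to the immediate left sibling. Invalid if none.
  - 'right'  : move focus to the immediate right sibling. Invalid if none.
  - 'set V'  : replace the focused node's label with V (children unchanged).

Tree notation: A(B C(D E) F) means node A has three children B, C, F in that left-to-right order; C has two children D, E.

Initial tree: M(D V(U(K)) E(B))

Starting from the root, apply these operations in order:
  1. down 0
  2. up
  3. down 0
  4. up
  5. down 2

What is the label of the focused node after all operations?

Answer: E

Derivation:
Step 1 (down 0): focus=D path=0 depth=1 children=[] left=[] right=['V', 'E'] parent=M
Step 2 (up): focus=M path=root depth=0 children=['D', 'V', 'E'] (at root)
Step 3 (down 0): focus=D path=0 depth=1 children=[] left=[] right=['V', 'E'] parent=M
Step 4 (up): focus=M path=root depth=0 children=['D', 'V', 'E'] (at root)
Step 5 (down 2): focus=E path=2 depth=1 children=['B'] left=['D', 'V'] right=[] parent=M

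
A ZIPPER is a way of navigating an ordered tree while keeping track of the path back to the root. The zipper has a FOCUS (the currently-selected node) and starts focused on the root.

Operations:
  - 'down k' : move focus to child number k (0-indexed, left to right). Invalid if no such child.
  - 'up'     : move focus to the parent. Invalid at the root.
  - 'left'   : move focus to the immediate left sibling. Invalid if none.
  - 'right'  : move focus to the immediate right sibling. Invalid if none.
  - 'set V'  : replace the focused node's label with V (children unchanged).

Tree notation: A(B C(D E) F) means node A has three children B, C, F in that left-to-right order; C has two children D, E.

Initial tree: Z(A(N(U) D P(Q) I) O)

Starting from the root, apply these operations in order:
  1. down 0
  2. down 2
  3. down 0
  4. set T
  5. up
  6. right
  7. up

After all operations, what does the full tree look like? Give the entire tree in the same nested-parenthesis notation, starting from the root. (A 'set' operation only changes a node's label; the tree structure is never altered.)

Step 1 (down 0): focus=A path=0 depth=1 children=['N', 'D', 'P', 'I'] left=[] right=['O'] parent=Z
Step 2 (down 2): focus=P path=0/2 depth=2 children=['Q'] left=['N', 'D'] right=['I'] parent=A
Step 3 (down 0): focus=Q path=0/2/0 depth=3 children=[] left=[] right=[] parent=P
Step 4 (set T): focus=T path=0/2/0 depth=3 children=[] left=[] right=[] parent=P
Step 5 (up): focus=P path=0/2 depth=2 children=['T'] left=['N', 'D'] right=['I'] parent=A
Step 6 (right): focus=I path=0/3 depth=2 children=[] left=['N', 'D', 'P'] right=[] parent=A
Step 7 (up): focus=A path=0 depth=1 children=['N', 'D', 'P', 'I'] left=[] right=['O'] parent=Z

Answer: Z(A(N(U) D P(T) I) O)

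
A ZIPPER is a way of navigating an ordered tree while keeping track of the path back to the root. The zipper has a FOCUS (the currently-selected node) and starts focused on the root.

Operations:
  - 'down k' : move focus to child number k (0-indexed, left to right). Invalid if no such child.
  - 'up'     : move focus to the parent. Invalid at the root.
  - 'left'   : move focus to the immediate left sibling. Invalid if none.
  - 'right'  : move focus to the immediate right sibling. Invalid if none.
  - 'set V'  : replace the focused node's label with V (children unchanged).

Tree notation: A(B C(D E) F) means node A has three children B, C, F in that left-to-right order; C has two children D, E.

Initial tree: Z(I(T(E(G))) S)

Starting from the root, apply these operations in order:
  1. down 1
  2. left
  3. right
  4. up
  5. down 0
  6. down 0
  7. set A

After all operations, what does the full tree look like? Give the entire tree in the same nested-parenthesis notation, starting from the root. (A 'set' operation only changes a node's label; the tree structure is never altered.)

Step 1 (down 1): focus=S path=1 depth=1 children=[] left=['I'] right=[] parent=Z
Step 2 (left): focus=I path=0 depth=1 children=['T'] left=[] right=['S'] parent=Z
Step 3 (right): focus=S path=1 depth=1 children=[] left=['I'] right=[] parent=Z
Step 4 (up): focus=Z path=root depth=0 children=['I', 'S'] (at root)
Step 5 (down 0): focus=I path=0 depth=1 children=['T'] left=[] right=['S'] parent=Z
Step 6 (down 0): focus=T path=0/0 depth=2 children=['E'] left=[] right=[] parent=I
Step 7 (set A): focus=A path=0/0 depth=2 children=['E'] left=[] right=[] parent=I

Answer: Z(I(A(E(G))) S)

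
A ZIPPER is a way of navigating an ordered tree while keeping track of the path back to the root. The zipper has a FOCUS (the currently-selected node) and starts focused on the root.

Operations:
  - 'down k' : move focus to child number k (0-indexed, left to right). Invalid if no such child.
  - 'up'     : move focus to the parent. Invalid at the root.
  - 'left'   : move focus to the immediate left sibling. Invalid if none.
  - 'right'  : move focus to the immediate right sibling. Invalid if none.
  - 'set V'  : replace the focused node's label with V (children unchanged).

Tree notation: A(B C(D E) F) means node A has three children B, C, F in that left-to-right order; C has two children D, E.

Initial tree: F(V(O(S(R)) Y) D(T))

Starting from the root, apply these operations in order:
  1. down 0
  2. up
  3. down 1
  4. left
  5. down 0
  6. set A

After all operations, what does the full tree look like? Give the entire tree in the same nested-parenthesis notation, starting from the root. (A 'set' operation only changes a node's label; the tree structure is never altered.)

Step 1 (down 0): focus=V path=0 depth=1 children=['O', 'Y'] left=[] right=['D'] parent=F
Step 2 (up): focus=F path=root depth=0 children=['V', 'D'] (at root)
Step 3 (down 1): focus=D path=1 depth=1 children=['T'] left=['V'] right=[] parent=F
Step 4 (left): focus=V path=0 depth=1 children=['O', 'Y'] left=[] right=['D'] parent=F
Step 5 (down 0): focus=O path=0/0 depth=2 children=['S'] left=[] right=['Y'] parent=V
Step 6 (set A): focus=A path=0/0 depth=2 children=['S'] left=[] right=['Y'] parent=V

Answer: F(V(A(S(R)) Y) D(T))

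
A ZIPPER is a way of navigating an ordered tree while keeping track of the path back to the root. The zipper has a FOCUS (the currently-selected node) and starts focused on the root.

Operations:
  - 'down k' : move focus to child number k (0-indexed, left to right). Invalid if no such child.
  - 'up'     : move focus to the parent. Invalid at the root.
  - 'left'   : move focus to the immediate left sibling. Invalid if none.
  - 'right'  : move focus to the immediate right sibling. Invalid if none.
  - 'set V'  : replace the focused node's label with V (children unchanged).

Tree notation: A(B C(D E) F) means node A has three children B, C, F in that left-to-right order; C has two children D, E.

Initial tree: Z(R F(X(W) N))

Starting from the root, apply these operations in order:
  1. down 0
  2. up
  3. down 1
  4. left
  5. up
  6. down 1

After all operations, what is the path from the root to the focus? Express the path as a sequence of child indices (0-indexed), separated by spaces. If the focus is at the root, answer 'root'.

Answer: 1

Derivation:
Step 1 (down 0): focus=R path=0 depth=1 children=[] left=[] right=['F'] parent=Z
Step 2 (up): focus=Z path=root depth=0 children=['R', 'F'] (at root)
Step 3 (down 1): focus=F path=1 depth=1 children=['X', 'N'] left=['R'] right=[] parent=Z
Step 4 (left): focus=R path=0 depth=1 children=[] left=[] right=['F'] parent=Z
Step 5 (up): focus=Z path=root depth=0 children=['R', 'F'] (at root)
Step 6 (down 1): focus=F path=1 depth=1 children=['X', 'N'] left=['R'] right=[] parent=Z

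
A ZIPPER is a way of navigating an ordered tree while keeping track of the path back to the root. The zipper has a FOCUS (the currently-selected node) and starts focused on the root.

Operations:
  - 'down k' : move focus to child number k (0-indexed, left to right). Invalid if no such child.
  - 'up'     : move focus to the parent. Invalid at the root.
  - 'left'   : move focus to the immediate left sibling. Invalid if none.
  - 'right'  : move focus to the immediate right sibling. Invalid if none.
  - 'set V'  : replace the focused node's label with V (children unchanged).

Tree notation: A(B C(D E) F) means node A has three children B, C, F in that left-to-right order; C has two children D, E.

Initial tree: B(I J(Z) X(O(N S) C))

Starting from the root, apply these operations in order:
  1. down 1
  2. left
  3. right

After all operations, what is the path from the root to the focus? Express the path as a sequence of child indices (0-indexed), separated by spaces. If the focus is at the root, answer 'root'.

Step 1 (down 1): focus=J path=1 depth=1 children=['Z'] left=['I'] right=['X'] parent=B
Step 2 (left): focus=I path=0 depth=1 children=[] left=[] right=['J', 'X'] parent=B
Step 3 (right): focus=J path=1 depth=1 children=['Z'] left=['I'] right=['X'] parent=B

Answer: 1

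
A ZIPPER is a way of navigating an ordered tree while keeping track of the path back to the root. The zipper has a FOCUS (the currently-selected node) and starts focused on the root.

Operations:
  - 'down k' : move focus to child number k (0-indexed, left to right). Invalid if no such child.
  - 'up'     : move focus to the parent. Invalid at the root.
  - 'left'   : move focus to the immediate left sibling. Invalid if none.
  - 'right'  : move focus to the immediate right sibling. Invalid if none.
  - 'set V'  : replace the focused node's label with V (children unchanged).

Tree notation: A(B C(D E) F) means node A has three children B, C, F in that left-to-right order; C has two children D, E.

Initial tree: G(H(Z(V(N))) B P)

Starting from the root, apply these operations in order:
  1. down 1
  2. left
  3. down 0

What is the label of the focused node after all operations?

Step 1 (down 1): focus=B path=1 depth=1 children=[] left=['H'] right=['P'] parent=G
Step 2 (left): focus=H path=0 depth=1 children=['Z'] left=[] right=['B', 'P'] parent=G
Step 3 (down 0): focus=Z path=0/0 depth=2 children=['V'] left=[] right=[] parent=H

Answer: Z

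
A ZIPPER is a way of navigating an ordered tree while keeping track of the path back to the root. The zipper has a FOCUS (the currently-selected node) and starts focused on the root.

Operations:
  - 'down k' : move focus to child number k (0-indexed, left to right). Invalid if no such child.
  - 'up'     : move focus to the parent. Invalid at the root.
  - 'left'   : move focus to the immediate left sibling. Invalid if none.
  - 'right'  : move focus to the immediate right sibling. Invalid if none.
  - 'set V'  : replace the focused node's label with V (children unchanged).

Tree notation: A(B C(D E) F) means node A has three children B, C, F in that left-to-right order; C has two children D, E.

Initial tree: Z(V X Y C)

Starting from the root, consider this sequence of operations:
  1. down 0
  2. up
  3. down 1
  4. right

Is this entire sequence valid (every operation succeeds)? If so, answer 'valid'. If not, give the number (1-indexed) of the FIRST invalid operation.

Step 1 (down 0): focus=V path=0 depth=1 children=[] left=[] right=['X', 'Y', 'C'] parent=Z
Step 2 (up): focus=Z path=root depth=0 children=['V', 'X', 'Y', 'C'] (at root)
Step 3 (down 1): focus=X path=1 depth=1 children=[] left=['V'] right=['Y', 'C'] parent=Z
Step 4 (right): focus=Y path=2 depth=1 children=[] left=['V', 'X'] right=['C'] parent=Z

Answer: valid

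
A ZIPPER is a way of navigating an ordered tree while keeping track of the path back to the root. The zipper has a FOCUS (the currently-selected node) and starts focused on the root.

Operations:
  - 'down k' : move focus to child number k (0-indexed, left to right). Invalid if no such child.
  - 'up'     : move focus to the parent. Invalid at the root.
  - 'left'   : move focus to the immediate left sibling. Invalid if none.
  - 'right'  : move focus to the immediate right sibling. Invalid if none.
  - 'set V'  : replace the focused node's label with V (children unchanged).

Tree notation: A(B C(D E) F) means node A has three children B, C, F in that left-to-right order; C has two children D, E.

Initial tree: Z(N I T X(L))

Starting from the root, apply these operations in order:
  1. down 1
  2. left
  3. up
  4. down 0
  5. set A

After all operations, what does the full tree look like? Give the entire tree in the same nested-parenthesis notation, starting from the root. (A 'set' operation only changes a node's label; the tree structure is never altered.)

Step 1 (down 1): focus=I path=1 depth=1 children=[] left=['N'] right=['T', 'X'] parent=Z
Step 2 (left): focus=N path=0 depth=1 children=[] left=[] right=['I', 'T', 'X'] parent=Z
Step 3 (up): focus=Z path=root depth=0 children=['N', 'I', 'T', 'X'] (at root)
Step 4 (down 0): focus=N path=0 depth=1 children=[] left=[] right=['I', 'T', 'X'] parent=Z
Step 5 (set A): focus=A path=0 depth=1 children=[] left=[] right=['I', 'T', 'X'] parent=Z

Answer: Z(A I T X(L))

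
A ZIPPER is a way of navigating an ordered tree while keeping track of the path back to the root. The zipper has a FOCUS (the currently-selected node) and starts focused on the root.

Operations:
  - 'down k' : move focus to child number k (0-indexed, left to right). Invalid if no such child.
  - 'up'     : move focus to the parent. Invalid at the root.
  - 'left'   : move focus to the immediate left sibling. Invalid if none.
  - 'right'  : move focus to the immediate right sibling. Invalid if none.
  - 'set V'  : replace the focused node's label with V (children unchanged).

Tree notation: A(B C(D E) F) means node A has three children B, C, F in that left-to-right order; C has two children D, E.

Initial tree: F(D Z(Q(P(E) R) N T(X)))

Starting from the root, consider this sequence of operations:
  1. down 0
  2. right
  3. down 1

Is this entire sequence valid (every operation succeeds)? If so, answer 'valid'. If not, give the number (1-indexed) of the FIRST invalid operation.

Step 1 (down 0): focus=D path=0 depth=1 children=[] left=[] right=['Z'] parent=F
Step 2 (right): focus=Z path=1 depth=1 children=['Q', 'N', 'T'] left=['D'] right=[] parent=F
Step 3 (down 1): focus=N path=1/1 depth=2 children=[] left=['Q'] right=['T'] parent=Z

Answer: valid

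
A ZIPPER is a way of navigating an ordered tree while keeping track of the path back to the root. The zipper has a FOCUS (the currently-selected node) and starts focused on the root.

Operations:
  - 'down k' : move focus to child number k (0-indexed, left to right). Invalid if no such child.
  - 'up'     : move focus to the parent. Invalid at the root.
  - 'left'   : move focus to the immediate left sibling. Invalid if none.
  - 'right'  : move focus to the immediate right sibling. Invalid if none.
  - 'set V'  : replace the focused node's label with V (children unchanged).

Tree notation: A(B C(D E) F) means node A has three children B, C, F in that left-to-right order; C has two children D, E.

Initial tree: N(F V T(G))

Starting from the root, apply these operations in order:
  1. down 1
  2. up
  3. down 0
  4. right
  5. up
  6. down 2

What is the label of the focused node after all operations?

Step 1 (down 1): focus=V path=1 depth=1 children=[] left=['F'] right=['T'] parent=N
Step 2 (up): focus=N path=root depth=0 children=['F', 'V', 'T'] (at root)
Step 3 (down 0): focus=F path=0 depth=1 children=[] left=[] right=['V', 'T'] parent=N
Step 4 (right): focus=V path=1 depth=1 children=[] left=['F'] right=['T'] parent=N
Step 5 (up): focus=N path=root depth=0 children=['F', 'V', 'T'] (at root)
Step 6 (down 2): focus=T path=2 depth=1 children=['G'] left=['F', 'V'] right=[] parent=N

Answer: T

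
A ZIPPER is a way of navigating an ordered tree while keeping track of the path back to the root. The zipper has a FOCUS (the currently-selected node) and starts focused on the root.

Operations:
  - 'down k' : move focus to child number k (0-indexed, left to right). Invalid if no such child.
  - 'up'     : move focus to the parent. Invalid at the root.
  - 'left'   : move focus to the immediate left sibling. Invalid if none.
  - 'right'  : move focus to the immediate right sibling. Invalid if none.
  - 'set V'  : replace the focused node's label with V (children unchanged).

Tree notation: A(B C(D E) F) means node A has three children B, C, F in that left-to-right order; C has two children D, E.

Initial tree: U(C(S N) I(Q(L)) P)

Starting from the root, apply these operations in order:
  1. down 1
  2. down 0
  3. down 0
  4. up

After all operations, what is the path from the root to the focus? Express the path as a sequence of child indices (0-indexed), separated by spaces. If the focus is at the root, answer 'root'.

Answer: 1 0

Derivation:
Step 1 (down 1): focus=I path=1 depth=1 children=['Q'] left=['C'] right=['P'] parent=U
Step 2 (down 0): focus=Q path=1/0 depth=2 children=['L'] left=[] right=[] parent=I
Step 3 (down 0): focus=L path=1/0/0 depth=3 children=[] left=[] right=[] parent=Q
Step 4 (up): focus=Q path=1/0 depth=2 children=['L'] left=[] right=[] parent=I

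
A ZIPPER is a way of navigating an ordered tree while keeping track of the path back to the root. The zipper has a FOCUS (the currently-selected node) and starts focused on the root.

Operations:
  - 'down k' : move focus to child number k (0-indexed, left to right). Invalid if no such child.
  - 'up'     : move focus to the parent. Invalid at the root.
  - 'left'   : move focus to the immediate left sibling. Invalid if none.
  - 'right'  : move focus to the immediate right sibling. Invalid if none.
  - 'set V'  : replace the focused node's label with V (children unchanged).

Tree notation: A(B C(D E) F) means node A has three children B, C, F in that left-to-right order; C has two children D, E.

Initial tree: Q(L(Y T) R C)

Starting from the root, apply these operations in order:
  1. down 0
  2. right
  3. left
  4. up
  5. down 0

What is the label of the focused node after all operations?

Answer: L

Derivation:
Step 1 (down 0): focus=L path=0 depth=1 children=['Y', 'T'] left=[] right=['R', 'C'] parent=Q
Step 2 (right): focus=R path=1 depth=1 children=[] left=['L'] right=['C'] parent=Q
Step 3 (left): focus=L path=0 depth=1 children=['Y', 'T'] left=[] right=['R', 'C'] parent=Q
Step 4 (up): focus=Q path=root depth=0 children=['L', 'R', 'C'] (at root)
Step 5 (down 0): focus=L path=0 depth=1 children=['Y', 'T'] left=[] right=['R', 'C'] parent=Q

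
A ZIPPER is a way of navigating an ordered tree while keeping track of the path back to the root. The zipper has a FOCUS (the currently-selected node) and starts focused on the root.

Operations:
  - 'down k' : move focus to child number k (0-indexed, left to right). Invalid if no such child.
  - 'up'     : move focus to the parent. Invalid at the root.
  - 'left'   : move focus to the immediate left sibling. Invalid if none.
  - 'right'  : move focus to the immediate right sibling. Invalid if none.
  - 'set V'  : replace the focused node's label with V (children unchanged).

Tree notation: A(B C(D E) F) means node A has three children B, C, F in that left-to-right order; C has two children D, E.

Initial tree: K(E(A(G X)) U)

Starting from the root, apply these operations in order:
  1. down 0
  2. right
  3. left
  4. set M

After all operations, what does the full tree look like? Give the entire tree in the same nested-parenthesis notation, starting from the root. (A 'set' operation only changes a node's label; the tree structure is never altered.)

Step 1 (down 0): focus=E path=0 depth=1 children=['A'] left=[] right=['U'] parent=K
Step 2 (right): focus=U path=1 depth=1 children=[] left=['E'] right=[] parent=K
Step 3 (left): focus=E path=0 depth=1 children=['A'] left=[] right=['U'] parent=K
Step 4 (set M): focus=M path=0 depth=1 children=['A'] left=[] right=['U'] parent=K

Answer: K(M(A(G X)) U)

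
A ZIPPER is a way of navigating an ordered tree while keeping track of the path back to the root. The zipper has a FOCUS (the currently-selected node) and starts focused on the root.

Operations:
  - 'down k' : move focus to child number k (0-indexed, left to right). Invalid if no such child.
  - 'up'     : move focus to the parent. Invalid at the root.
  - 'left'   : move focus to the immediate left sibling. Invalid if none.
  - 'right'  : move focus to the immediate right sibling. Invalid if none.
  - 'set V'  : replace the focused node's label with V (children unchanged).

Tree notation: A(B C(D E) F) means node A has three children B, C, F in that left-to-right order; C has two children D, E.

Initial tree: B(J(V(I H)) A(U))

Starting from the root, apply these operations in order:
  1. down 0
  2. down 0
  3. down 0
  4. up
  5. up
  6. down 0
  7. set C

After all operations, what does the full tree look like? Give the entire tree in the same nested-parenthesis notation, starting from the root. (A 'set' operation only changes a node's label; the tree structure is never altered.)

Step 1 (down 0): focus=J path=0 depth=1 children=['V'] left=[] right=['A'] parent=B
Step 2 (down 0): focus=V path=0/0 depth=2 children=['I', 'H'] left=[] right=[] parent=J
Step 3 (down 0): focus=I path=0/0/0 depth=3 children=[] left=[] right=['H'] parent=V
Step 4 (up): focus=V path=0/0 depth=2 children=['I', 'H'] left=[] right=[] parent=J
Step 5 (up): focus=J path=0 depth=1 children=['V'] left=[] right=['A'] parent=B
Step 6 (down 0): focus=V path=0/0 depth=2 children=['I', 'H'] left=[] right=[] parent=J
Step 7 (set C): focus=C path=0/0 depth=2 children=['I', 'H'] left=[] right=[] parent=J

Answer: B(J(C(I H)) A(U))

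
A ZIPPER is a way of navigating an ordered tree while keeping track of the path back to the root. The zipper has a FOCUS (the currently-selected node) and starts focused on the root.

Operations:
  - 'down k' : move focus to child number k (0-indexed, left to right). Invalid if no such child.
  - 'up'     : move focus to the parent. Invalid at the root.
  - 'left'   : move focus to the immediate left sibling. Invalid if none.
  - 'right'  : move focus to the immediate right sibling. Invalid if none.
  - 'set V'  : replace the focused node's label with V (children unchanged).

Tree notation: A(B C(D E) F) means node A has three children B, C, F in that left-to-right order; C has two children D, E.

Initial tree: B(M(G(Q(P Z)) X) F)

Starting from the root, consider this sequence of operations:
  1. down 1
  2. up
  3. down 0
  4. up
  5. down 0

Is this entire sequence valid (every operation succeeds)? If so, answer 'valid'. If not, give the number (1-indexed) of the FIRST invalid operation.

Step 1 (down 1): focus=F path=1 depth=1 children=[] left=['M'] right=[] parent=B
Step 2 (up): focus=B path=root depth=0 children=['M', 'F'] (at root)
Step 3 (down 0): focus=M path=0 depth=1 children=['G', 'X'] left=[] right=['F'] parent=B
Step 4 (up): focus=B path=root depth=0 children=['M', 'F'] (at root)
Step 5 (down 0): focus=M path=0 depth=1 children=['G', 'X'] left=[] right=['F'] parent=B

Answer: valid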